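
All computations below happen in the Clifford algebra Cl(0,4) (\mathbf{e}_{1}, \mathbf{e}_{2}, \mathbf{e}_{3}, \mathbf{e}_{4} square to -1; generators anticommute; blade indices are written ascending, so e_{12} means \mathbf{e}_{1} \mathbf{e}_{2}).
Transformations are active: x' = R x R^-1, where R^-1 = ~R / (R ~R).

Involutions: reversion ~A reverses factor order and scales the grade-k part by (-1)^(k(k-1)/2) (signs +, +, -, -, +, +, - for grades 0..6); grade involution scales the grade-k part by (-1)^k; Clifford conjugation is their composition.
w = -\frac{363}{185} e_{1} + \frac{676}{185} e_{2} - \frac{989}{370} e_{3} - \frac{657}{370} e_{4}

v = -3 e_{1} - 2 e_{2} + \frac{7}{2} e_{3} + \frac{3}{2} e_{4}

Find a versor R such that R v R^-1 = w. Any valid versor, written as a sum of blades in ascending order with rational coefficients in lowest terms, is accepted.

Why this works: both vectors square to -\frac{55}{2}, so q(v) = q(w) and R = v + w = -\frac{918}{185} e_{1} + \frac{306}{185} e_{2} + \frac{153}{185} e_{3} - \frac{51}{185} e_{4} carries v to w — its own direction survives, the complement (v - w)/2 flips.
Answer: -\frac{918}{185} e_{1} + \frac{306}{185} e_{2} + \frac{153}{185} e_{3} - \frac{51}{185} e_{4}


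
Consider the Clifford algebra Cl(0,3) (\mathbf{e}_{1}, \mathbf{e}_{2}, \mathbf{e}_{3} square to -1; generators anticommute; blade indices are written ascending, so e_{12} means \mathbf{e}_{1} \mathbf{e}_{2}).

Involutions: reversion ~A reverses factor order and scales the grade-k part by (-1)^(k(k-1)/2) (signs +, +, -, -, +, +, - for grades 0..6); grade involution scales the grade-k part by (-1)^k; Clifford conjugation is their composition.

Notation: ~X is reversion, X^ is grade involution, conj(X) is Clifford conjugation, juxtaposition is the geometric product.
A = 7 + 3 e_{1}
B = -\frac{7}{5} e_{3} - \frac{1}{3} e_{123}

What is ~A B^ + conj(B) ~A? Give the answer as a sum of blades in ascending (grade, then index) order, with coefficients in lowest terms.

first term: \frac{49}{5} e_{3} + \frac{21}{5} e_{13} - e_{23} + \frac{7}{3} e_{123}
second term: \frac{49}{5} e_{3} - \frac{21}{5} e_{13} + e_{23} - \frac{7}{3} e_{123}
Answer: \frac{98}{5} e_{3}


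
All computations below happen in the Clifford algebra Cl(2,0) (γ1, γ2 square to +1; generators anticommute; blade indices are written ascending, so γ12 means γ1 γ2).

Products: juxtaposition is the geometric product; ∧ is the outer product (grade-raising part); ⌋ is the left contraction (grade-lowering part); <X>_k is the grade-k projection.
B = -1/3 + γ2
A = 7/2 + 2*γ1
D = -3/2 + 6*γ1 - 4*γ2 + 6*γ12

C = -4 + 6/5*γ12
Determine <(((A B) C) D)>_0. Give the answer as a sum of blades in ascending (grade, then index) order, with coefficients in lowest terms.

step 1: -7/6 - 2/3*γ1 + 7/2*γ2 + 2*γ12
step 2: 34/15 - 23/15*γ1 - 74/5*γ2 - 47/5*γ12
step 3: 103 + 1423/10*γ1 + 181/3*γ2 + 3679/30*γ12
step 4: 103
Answer: 103


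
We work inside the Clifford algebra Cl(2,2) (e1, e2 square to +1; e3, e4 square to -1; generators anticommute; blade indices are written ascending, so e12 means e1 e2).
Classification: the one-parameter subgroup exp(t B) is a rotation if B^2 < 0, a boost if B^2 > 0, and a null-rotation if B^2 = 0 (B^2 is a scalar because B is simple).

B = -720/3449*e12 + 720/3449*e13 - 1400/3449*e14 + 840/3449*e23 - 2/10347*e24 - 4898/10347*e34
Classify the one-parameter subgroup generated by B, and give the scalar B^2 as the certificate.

B^2 term by term: the squares give (-720/3449)^2*(e12)^2 + (720/3449)^2*(e13)^2 + (-1400/3449)^2*(e14)^2 + (840/3449)^2*(e23)^2 + (-2/10347)^2*(e24)^2 + (-4898/10347)^2*(e34)^2 = 518400/11895601*(-1) + 518400/11895601*(+1) + 1960000/11895601*(+1) + 705600/11895601*(+1) + 4/107060409*(+1) + 23990404/107060409*(-1) = 0 (each basis 2-blade squares to minus the product of its generators' squares); cross terms between blades sharing an index anticommute and cancel; the commuting (index-disjoint) pairs give grade-4 terms 2*c*c'*(blade product), which cancel blade by blade — e1234: 2351040/11895601 + 960/11895601 - 2352000/11895601 = 0 — confirming B is simple. So B^2 = 0.
Answer: null-rotation, certificate B^2 = 0. No conjugation can change B^2 = 0; the sign gives the class.


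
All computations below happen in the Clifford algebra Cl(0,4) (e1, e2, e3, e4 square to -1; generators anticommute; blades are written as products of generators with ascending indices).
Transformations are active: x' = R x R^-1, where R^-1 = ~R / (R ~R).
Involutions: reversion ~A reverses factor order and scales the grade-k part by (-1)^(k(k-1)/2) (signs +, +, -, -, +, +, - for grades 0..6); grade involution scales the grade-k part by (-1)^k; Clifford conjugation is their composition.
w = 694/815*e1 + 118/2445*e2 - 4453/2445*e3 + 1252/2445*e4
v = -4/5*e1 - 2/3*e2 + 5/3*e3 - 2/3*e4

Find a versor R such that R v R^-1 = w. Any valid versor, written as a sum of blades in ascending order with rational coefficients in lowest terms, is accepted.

Construction: equal norms (both -323/75) license R = v + w = 42/815*e1 - 504/815*e2 - 126/815*e3 - 126/815*e4 — nothing changes along that direction, while (v - w)/2 changes sign, so v maps onto w.
Answer: 42/815*e1 - 504/815*e2 - 126/815*e3 - 126/815*e4


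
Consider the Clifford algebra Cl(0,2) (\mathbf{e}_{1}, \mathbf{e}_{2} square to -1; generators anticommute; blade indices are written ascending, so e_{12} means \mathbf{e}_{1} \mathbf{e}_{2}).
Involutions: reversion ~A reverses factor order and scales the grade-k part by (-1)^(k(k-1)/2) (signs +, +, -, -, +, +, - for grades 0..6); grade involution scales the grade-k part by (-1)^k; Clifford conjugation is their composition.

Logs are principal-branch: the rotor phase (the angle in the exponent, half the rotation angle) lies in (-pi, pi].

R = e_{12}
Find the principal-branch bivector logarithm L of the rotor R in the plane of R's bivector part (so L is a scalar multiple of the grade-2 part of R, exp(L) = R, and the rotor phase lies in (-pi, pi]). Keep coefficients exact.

The scalar part of R is 0, which fixes the principal-branch rotor phase; the unit plane is then the bivector part divided by the sine of that phase, and L is that plane scaled by the phase.
Concretely: cos(phase) = 0 gives phase = ±\frac{\pi}{2}, and since phase/sin(phase) is even the sign is immaterial: L = (phase/sin(phase)) * <R>_2 = (\frac{\pi}{2}) * <R>_2.
Answer: \frac{\pi}{2} e_{12}


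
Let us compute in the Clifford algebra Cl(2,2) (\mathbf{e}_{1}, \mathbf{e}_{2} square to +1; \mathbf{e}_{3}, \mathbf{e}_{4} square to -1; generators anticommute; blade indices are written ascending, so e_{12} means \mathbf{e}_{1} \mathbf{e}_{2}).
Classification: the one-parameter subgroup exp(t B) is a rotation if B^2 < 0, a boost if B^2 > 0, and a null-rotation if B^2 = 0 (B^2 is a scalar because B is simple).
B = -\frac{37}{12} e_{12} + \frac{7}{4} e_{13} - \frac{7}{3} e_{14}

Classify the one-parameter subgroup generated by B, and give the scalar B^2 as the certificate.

B^2 term by term: the squares give (-\frac{37}{12})^2*(e_{12})^2 + (\frac{7}{4})^2*(e_{13})^2 + (-\frac{7}{3})^2*(e_{14})^2 = \frac{1369}{144}*(-1) + \frac{49}{16}*(+1) + \frac{49}{9}*(+1) = -1 (each basis 2-blade squares to minus the product of its generators' squares); cross terms between blades sharing an index anticommute and cancel. So B^2 = -1.
Answer: rotation, certificate B^2 = -1. One invariant decides it: the square -1 survives every conjugation, and its sign is exactly the classification.


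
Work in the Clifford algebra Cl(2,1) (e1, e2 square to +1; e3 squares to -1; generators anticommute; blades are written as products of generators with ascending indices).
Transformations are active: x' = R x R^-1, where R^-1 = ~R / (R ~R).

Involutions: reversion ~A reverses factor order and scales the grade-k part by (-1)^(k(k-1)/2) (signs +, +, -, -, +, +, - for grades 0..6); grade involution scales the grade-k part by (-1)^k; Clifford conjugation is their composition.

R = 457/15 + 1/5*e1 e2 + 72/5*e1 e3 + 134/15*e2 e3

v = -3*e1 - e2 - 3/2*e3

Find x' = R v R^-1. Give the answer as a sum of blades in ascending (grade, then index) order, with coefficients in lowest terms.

~R = 457/15 - 1/5*e1 e2 - 72/5*e1 e3 - 134/15*e2 e3, and R ~R = 48082/75, so R^-1 = ~R / (48082/75).
R v = -70*e1 - 247/15*e2 + 193/30*e3 - 127/10*e1 e2 e3
Answer: -79318/24041*e1 - 81904/72123*e2 + 10463/4974*e3


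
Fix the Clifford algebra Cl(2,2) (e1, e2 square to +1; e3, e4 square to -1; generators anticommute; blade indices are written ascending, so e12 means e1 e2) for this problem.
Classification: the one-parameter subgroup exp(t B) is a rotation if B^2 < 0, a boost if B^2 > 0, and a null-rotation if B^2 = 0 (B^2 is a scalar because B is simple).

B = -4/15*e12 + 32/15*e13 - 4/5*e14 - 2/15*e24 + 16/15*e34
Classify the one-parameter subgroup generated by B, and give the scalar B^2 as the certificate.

B^2 term by term: the squares give (-4/15)^2*(e12)^2 + (32/15)^2*(e13)^2 + (-4/5)^2*(e14)^2 + (-2/15)^2*(e24)^2 + (16/15)^2*(e34)^2 = 16/225*(-1) + 1024/225*(+1) + 16/25*(+1) + 4/225*(+1) + 256/225*(-1) = 4 (each basis 2-blade squares to minus the product of its generators' squares); cross terms between blades sharing an index anticommute and cancel; the commuting (index-disjoint) pairs give grade-4 terms 2*c*c'*(blade product), which cancel blade by blade — e1234: -128/225 + 128/225 = 0 — confirming B is simple. So B^2 = 4.
Answer: boost, certificate B^2 = 4. Note: conjugating B changes its blade decomposition but never the scalar B^2 = 4, whose sign settles the classification.


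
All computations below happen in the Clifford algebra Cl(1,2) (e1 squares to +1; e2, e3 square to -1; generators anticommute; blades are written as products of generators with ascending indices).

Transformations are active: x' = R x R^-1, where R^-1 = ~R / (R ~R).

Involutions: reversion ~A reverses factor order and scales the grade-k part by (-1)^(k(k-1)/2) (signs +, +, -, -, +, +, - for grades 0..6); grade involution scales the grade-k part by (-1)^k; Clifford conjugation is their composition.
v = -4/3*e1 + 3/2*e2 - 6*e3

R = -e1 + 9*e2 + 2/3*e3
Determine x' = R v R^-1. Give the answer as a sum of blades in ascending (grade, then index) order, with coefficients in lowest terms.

~R = -e1 + 9*e2 + 2/3*e3, and R ~R = -724/9, so R^-1 = ~R / (-724/9).
R v = -49/6 + 21/2*e1 e2 + 62/9*e1 e3 - 55*e2 e3
Answer: 2455/2172*e1 + 237/724*e2 + 2221/362*e3


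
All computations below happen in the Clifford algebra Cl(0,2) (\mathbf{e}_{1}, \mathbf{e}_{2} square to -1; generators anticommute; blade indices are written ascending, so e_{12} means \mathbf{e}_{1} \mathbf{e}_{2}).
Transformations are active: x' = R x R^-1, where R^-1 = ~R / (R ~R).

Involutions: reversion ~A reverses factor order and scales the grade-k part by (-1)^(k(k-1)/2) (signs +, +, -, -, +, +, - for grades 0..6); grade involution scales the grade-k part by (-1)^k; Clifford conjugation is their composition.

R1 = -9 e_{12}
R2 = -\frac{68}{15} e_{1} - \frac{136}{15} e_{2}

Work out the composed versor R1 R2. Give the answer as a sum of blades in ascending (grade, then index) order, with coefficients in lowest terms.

Distribute over the terms of R1 (each basis-blade product reordered to ascending indices, repeated generators contracted through their squares):
(-9 e_{12}) R2 = -\frac{408}{5} e_{1} + \frac{204}{5} e_{2}
Answer: -\frac{408}{5} e_{1} + \frac{204}{5} e_{2}


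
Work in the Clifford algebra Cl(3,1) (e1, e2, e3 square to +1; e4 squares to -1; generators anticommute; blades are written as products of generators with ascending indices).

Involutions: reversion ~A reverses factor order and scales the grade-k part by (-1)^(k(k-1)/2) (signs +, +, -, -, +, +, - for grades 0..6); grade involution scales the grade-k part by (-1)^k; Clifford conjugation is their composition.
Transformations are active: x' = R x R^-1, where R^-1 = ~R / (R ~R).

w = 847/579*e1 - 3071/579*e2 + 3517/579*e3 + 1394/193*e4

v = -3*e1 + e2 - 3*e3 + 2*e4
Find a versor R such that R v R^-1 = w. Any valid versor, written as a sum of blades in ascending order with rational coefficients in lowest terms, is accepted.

Since q(v) = q(w) = 15, the sum R = v + w = -890/579*e1 - 2492/579*e2 + 1780/579*e3 + 1780/193*e4 does the job whenever invertible.
Answer: -890/579*e1 - 2492/579*e2 + 1780/579*e3 + 1780/193*e4


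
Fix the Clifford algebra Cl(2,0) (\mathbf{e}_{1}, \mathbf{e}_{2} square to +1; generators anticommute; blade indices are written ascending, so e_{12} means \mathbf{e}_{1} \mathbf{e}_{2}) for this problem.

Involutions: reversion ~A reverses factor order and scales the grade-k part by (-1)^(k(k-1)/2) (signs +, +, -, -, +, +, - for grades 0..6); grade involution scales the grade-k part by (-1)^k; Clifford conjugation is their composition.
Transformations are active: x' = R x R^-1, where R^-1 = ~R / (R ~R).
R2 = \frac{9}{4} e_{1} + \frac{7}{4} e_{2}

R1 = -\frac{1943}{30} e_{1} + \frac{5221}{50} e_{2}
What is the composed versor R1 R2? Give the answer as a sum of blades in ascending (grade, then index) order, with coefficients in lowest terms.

Distribute over the terms of R1 (each basis-blade product reordered to ascending indices, repeated generators contracted through their squares):
(-\frac{1943}{30} e_{1}) R2 = -\frac{5829}{40} - \frac{13601}{120} e_{12}
(\frac{5221}{50} e_{2}) R2 = \frac{36547}{200} - \frac{46989}{200} e_{12}
Summing the partial products and collecting blades:
Answer: \frac{3701}{100} - \frac{52243}{150} e_{12}


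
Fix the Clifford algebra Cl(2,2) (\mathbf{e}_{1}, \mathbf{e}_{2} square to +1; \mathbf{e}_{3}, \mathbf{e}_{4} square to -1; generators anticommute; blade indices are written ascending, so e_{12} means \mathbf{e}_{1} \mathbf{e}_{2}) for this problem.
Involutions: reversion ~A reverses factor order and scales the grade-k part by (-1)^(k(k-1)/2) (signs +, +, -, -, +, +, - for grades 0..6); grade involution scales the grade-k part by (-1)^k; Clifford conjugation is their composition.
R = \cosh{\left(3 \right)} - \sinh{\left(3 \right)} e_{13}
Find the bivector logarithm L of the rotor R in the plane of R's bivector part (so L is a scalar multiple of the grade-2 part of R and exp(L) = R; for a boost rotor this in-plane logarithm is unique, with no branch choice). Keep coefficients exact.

The scalar part of R is \cosh{\left(3 \right)}, giving the rapidity magnitude (cosh is even); the bivector part supplies orientation, its quotient by sinh of the rapidity is the plane, and L = rapidity * plane — unique in that plane, since flipping both signs leaves L unchanged.
Concretely: cosh(rapidity) = \cosh{\left(3 \right)} gives rapidity = ±3, and since rapidity/sinh(rapidity) is even the sign is immaterial: L = (rapidity/sinh(rapidity)) * <R>_2 = (\frac{3}{\sinh{\left(3 \right)}}) * <R>_2.
Answer: -3 e_{13}


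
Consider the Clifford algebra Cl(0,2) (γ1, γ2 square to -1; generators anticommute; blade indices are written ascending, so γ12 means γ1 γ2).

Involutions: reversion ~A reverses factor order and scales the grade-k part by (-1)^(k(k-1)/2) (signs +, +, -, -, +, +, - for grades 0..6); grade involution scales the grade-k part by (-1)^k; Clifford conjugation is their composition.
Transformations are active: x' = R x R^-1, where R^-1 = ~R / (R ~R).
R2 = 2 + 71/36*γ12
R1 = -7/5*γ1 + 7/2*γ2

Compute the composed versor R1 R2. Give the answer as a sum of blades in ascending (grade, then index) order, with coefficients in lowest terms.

Distribute over the terms of R1 (each basis-blade product reordered to ascending indices, repeated generators contracted through their squares):
(-7/5*γ1) R2 = -14/5*γ1 + 497/180*γ2
(7/2*γ2) R2 = 497/72*γ1 + 7*γ2
Summing the partial products and collecting blades:
Answer: 1477/360*γ1 + 1757/180*γ2


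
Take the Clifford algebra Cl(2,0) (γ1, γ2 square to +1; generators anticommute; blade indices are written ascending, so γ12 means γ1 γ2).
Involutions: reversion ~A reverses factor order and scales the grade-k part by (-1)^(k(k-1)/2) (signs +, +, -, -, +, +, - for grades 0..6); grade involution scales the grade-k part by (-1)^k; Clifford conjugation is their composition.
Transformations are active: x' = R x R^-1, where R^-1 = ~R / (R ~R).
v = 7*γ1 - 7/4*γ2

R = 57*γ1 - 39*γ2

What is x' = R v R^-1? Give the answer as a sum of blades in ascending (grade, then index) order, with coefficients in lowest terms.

~R = 57*γ1 - 39*γ2, and R ~R = 4770, so R^-1 = ~R / (4770).
R v = 1869/4 + 693/4*γ12
Answer: 4417/1060*γ1 - 1561/265*γ2


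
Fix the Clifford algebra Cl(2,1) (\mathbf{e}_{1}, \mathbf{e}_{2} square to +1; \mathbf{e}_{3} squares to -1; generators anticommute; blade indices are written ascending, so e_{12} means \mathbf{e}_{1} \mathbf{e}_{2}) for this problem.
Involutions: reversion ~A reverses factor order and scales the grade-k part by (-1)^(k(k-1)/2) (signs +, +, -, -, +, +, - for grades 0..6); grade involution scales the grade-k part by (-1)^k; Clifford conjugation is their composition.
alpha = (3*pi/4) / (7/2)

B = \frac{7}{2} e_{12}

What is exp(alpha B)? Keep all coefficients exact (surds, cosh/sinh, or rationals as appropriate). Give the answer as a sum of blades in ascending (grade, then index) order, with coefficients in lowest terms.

B^2 = (\frac{7}{2})^2*(e_{12})^2 = \frac{49}{4}*(-1) = -\frac{49}{4} (a basis 2-blade squares to minus the product of its generators' squares).
B^2 = -\frac{49}{4} — circular case — the even/odd split gives cos and sin: l = \frac{7}{2}, alpha*l = \frac{3 \pi}{4}, so exp(alpha B) = cos(\frac{3 \pi}{4}) + (sin(\frac{3 \pi}{4})/(\frac{7}{2}))*B = - \frac{\sqrt{2}}{2} + (\frac{\sqrt{2}}{7})*B.
Answer: - \frac{\sqrt{2}}{2} + \frac{\sqrt{2}}{2} e_{12}


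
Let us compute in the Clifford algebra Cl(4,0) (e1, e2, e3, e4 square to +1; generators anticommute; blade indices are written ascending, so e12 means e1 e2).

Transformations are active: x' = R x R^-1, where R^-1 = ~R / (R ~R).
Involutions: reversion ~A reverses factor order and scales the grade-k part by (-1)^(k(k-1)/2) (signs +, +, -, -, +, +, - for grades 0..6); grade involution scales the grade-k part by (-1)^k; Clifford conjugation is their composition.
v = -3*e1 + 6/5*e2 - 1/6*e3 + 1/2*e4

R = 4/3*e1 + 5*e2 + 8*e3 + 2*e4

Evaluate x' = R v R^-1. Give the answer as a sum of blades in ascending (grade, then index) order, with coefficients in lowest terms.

~R = 4/3*e1 + 5*e2 + 8*e3 + 2*e4, and R ~R = 853/9, so R^-1 = ~R / (853/9).
R v = 5/3 + 83/5*e12 + 214/9*e13 + 20/3*e14 - 313/30*e23 + 1/10*e24 + 13/3*e34
Answer: 2599/853*e1 - 4368/4265*e2 + 2293/5118*e3 - 733/1706*e4


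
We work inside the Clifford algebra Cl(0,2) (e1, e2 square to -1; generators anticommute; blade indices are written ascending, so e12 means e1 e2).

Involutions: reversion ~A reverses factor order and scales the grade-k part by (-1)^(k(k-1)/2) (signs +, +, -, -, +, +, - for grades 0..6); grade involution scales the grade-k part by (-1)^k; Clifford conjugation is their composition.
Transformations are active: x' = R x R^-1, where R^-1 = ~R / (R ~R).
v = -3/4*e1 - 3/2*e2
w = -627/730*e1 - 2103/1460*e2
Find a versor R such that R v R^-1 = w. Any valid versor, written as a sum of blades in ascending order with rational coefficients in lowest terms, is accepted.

Here q(v) = q(w) = -45/16; the classical choice R = v + w = -2349/1460*e1 - 4293/1460*e2 then realises v -> w under the sandwich.
Answer: -2349/1460*e1 - 4293/1460*e2


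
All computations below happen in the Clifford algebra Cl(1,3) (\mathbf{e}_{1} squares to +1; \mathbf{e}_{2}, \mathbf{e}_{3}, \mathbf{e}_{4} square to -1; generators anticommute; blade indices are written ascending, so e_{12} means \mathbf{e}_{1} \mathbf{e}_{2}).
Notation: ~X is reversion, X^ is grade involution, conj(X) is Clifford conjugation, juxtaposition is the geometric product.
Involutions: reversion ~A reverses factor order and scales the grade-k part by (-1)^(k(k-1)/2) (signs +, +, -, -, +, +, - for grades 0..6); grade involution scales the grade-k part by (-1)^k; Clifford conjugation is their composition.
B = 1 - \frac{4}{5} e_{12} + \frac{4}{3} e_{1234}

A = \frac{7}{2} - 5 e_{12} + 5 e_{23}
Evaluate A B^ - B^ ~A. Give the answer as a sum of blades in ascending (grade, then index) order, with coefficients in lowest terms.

first term: \frac{15}{2} - \frac{39}{5} e_{12} - 4 e_{13} - \frac{20}{3} e_{14} + 5 e_{23} - \frac{20}{3} e_{34} + \frac{14}{3} e_{1234}
second term: -\frac{1}{2} + \frac{11}{5} e_{12} - 4 e_{13} + \frac{20}{3} e_{14} - 5 e_{23} + \frac{20}{3} e_{34} + \frac{14}{3} e_{1234}
Answer: 8 - 10 e_{12} - \frac{40}{3} e_{14} + 10 e_{23} - \frac{40}{3} e_{34}


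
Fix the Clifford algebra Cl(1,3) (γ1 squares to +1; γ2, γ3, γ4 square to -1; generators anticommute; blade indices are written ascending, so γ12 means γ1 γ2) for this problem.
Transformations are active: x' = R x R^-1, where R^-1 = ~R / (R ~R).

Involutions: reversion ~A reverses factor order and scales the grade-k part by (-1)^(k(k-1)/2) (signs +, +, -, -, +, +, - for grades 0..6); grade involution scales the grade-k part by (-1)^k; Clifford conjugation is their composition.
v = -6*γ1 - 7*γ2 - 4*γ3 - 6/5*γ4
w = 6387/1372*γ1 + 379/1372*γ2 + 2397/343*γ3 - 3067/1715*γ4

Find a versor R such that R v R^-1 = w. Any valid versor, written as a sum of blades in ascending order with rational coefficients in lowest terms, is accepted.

The midline construction: v and w both square to -761/25, so reflecting in their sum -1845/1372*γ1 - 9225/1372*γ2 + 1025/343*γ3 - 1025/343*γ4 exchanges them.
Answer: -1845/1372*γ1 - 9225/1372*γ2 + 1025/343*γ3 - 1025/343*γ4


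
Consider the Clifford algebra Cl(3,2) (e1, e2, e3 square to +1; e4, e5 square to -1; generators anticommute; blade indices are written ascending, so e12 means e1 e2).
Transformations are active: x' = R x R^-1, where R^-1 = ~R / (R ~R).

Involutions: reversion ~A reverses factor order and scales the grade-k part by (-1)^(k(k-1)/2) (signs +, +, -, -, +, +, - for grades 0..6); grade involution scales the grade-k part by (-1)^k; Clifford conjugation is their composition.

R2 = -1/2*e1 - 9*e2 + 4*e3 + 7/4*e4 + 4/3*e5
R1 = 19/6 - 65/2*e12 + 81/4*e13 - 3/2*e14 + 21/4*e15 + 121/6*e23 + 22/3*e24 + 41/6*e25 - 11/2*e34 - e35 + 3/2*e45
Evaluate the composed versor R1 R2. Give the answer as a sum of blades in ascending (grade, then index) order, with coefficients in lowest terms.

Distribute over the terms of R2 (each basis-blade product reordered to ascending indices, repeated generators contracted through their squares):
R1 (-1/2*e1) = -19/12*e1 - 65/4*e2 + 81/8*e3 - 3/4*e4 + 21/8*e5 - 121/12*e123 - 11/3*e124 - 41/12*e125 + 11/4*e134 + 1/2*e135 - 3/4*e145
R1 (-9*e2) = 585/2*e1 - 57/2*e2 + 363/2*e3 + 66*e4 + 123/2*e5 + 729/4*e123 - 27/2*e124 + 189/4*e125 + 99/2*e234 + 9*e235 - 27/2*e245
R1 (4*e3) = 81*e1 + 242/3*e2 + 38/3*e3 + 22*e4 + 4*e5 - 130*e123 + 6*e134 - 21*e135 - 88/3*e234 - 82/3*e235 + 6*e345
R1 (7/4*e4) = 21/8*e1 - 77/6*e2 + 77/8*e3 + 133/24*e4 + 21/8*e5 - 455/8*e124 + 567/16*e134 - 147/16*e145 + 847/24*e234 - 287/24*e245 + 7/4*e345
R1 (4/3*e5) = -7*e1 - 82/9*e2 + 4/3*e3 - 2*e4 + 38/9*e5 - 130/3*e125 + 27*e135 - 2*e145 + 242/9*e235 + 88/9*e245 - 22/3*e345
Summing the partial products and collecting blades:
Answer: 8821/24*e1 + 503/36*e2 + 861/4*e3 + 2179/24*e4 + 2699/36*e5 + 253/6*e123 - 1777/24*e124 + 1/2*e125 + 707/16*e134 + 13/2*e135 - 191/16*e145 + 1331/24*e234 + 77/9*e235 - 1129/72*e245 + 5/12*e345


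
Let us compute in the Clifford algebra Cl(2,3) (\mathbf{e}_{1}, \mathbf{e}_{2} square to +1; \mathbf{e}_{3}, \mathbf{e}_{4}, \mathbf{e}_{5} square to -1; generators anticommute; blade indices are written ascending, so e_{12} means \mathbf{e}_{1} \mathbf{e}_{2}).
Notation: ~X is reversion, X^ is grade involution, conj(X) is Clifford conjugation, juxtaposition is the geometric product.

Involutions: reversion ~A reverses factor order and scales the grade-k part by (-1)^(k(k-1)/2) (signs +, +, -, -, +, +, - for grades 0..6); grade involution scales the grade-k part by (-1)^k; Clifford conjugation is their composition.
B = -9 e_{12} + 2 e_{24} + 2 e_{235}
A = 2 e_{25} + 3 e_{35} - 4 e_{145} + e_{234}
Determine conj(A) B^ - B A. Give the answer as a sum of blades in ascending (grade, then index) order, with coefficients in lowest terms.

first term: -6 e_{2} - 6 e_{3} - 18 e_{15} - 6 e_{45} - 8 e_{125} + 9 e_{134} + 36 e_{245} - 8 e_{1234} + 27 e_{1235} + 6 e_{2345}
second term: -6 e_{2} - 6 e_{3} - 18 e_{15} - 6 e_{45} + 8 e_{125} - 9 e_{134} - 36 e_{245} + 8 e_{1234} - 27 e_{1235} - 6 e_{2345}
Answer: -16 e_{125} + 18 e_{134} + 72 e_{245} - 16 e_{1234} + 54 e_{1235} + 12 e_{2345}


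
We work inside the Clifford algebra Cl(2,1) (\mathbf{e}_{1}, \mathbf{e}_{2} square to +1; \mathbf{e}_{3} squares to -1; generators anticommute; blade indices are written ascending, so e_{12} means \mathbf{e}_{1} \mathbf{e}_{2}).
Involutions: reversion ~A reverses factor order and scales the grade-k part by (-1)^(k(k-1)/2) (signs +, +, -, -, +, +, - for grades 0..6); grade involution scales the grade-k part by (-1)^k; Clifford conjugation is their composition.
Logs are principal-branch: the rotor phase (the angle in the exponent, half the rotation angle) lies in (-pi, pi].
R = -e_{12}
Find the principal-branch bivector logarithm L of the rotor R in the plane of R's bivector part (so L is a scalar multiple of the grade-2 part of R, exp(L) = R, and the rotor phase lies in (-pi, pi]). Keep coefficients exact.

The scalar part of R is 0, so the principal-branch rotor phase is pinned; divide the bivector part by its sine to get the unit plane — L is the phase times that plane.
Concretely: cos(phase) = 0 gives phase = ±\frac{\pi}{2}, and since phase/sin(phase) is even the sign is immaterial: L = (phase/sin(phase)) * <R>_2 = (\frac{\pi}{2}) * <R>_2.
Answer: - \frac{\pi}{2} e_{12}


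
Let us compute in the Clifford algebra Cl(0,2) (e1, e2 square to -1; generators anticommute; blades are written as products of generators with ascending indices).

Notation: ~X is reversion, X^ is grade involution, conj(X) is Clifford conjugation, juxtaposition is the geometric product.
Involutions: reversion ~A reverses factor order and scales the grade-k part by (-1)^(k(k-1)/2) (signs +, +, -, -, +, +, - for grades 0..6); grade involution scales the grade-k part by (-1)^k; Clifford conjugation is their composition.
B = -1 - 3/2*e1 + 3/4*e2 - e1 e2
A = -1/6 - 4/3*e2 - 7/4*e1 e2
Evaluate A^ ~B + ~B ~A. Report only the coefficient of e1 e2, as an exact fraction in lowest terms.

first term: 11/12 + 139/48*e1 + 7/6*e2 + 43/12*e1 e2
second term: -7/12 + 139/48*e1 + 23/6*e2 + 1/12*e1 e2
Answer: 11/3


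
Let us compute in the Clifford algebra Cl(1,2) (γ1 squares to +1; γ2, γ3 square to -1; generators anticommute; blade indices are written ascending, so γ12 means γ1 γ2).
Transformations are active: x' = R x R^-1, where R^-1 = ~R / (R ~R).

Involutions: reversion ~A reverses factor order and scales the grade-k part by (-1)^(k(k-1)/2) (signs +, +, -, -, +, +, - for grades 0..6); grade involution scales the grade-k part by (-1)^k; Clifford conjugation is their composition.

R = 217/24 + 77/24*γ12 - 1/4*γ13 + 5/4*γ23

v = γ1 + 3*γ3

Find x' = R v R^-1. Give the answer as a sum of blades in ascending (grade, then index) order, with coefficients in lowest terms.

~R = 217/24 - 77/24*γ12 + 1/4*γ13 - 5/4*γ23, and R ~R = 1751/24, so R^-1 = ~R / (1751/24).
R v = 235/24*γ1 - 167/24*γ2 + 219/8*γ3 + 87/8*γ123
Answer: 37813/21012*γ1 - 37805/21012*γ2 + 4953/1751*γ3


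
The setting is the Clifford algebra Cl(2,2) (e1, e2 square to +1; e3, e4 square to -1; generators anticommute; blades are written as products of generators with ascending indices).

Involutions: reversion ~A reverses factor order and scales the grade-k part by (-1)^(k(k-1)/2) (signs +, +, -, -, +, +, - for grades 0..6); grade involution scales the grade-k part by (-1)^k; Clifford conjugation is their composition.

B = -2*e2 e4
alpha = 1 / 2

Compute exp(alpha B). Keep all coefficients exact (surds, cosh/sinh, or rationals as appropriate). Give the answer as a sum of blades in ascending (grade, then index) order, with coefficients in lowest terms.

B^2 = (-2)^2*(e2 e4)^2 = 4*(+1) = 4 (a basis 2-blade squares to minus the product of its generators' squares).
B^2 = 4 — hyperbolic case — the even/odd split gives cosh and sinh: l = 2, alpha*l = 1, so exp(alpha B) = cosh(1) + (sinh(1)/2)*B = cosh(1) + (sinh(1)/2)*B.
Answer: cosh(1) - sinh(1)*e2 e4


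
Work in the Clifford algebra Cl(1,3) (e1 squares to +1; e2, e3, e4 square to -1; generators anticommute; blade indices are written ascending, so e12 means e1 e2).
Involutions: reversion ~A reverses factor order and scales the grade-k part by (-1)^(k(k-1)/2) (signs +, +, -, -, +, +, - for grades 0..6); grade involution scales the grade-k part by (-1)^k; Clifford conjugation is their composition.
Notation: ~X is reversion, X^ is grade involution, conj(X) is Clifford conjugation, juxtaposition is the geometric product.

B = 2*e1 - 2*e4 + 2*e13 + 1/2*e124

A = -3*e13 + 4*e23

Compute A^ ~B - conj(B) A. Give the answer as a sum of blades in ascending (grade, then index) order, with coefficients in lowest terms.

first term: 6 + 6*e3 + 8*e12 + 8*e123 + 4*e134 - 13/2*e234
second term: 6 + 6*e3 - 8*e12 - 8*e123 - 8*e134 + 19/2*e234
Answer: 16*e12 + 16*e123 + 12*e134 - 16*e234


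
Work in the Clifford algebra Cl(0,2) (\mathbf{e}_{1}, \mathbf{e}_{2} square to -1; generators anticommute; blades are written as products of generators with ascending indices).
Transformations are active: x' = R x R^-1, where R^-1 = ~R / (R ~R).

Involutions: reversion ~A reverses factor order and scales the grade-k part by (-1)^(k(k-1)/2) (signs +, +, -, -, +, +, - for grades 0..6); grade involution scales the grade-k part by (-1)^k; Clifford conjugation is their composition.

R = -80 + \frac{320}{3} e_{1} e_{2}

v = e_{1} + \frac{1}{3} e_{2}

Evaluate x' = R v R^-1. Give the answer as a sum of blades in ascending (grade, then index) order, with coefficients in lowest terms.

~R = -80 - \frac{320}{3} e_{1} e_{2}, and R ~R = \frac{160000}{9}, so R^-1 = ~R / (\frac{160000}{9}).
R v = -\frac{1040}{9} e_{1} + 80 e_{2}
Answer: \frac{1}{25} e_{1} - \frac{79}{75} e_{2}


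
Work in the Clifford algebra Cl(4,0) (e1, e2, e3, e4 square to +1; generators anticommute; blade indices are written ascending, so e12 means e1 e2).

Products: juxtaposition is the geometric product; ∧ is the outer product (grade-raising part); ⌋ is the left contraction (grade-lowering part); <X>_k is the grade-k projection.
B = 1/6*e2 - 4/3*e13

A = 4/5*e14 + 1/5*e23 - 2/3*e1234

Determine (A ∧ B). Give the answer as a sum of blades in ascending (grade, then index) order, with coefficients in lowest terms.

step 1: -2/15*e124
Answer: -2/15*e124


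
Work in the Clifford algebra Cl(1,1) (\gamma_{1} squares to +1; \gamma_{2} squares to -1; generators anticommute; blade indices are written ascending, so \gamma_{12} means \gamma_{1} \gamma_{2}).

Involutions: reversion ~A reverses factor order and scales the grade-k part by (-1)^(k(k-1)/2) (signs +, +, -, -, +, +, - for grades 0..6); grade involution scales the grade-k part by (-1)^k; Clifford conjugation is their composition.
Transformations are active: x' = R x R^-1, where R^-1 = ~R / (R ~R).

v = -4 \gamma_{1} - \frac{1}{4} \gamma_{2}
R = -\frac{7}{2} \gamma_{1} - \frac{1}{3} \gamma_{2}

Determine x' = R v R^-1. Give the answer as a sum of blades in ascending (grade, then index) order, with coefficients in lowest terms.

~R = -\frac{7}{2} \gamma_{1} - \frac{1}{3} \gamma_{2}, and R ~R = \frac{437}{36}, so R^-1 = ~R / (\frac{437}{36}).
R v = \frac{167}{12} - \frac{11}{24} \gamma_{12}
Answer: -\frac{1759}{437} \gamma_{1} - \frac{899}{1748} \gamma_{2}


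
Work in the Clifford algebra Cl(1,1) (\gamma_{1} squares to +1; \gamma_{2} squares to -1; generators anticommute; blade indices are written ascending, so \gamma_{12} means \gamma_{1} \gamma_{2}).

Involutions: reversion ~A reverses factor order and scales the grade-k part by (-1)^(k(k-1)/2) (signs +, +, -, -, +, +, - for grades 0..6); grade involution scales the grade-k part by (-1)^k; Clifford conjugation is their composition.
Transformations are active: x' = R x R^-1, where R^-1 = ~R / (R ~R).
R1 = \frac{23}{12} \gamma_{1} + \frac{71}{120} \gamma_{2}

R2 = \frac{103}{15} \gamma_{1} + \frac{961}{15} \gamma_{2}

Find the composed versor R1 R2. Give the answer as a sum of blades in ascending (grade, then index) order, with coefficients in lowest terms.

Distribute over the terms of R1 (each basis-blade product reordered to ascending indices, repeated generators contracted through their squares):
(\frac{23}{12} \gamma_{1}) R2 = \frac{2369}{180} + \frac{22103}{180} \gamma_{12}
(\frac{71}{120} \gamma_{2}) R2 = -\frac{68231}{1800} - \frac{7313}{1800} \gamma_{12}
Summing the partial products and collecting blades:
Answer: -\frac{4949}{200} + \frac{71239}{600} \gamma_{12}


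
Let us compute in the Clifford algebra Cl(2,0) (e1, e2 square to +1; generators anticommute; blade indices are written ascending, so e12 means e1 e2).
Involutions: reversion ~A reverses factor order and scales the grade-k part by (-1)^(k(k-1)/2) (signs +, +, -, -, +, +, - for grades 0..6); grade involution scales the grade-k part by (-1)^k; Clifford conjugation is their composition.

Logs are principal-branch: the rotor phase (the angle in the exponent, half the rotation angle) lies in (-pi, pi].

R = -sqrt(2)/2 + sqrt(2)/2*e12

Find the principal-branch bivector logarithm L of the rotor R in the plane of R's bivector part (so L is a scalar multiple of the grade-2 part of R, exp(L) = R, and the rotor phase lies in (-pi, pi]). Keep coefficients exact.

The scalar part of R is -sqrt(2)/2, which pins the rotor phase on the principal branch; dividing the bivector part by the sine of that phase recovers the unit plane, and L is the phase times that plane.
Concretely: cos(phase) = -sqrt(2)/2 gives phase = ±3*pi/4, and since phase/sin(phase) is even the sign is immaterial: L = (phase/sin(phase)) * <R>_2 = (3*sqrt(2)*pi/4) * <R>_2.
Answer: 3*pi/4*e12


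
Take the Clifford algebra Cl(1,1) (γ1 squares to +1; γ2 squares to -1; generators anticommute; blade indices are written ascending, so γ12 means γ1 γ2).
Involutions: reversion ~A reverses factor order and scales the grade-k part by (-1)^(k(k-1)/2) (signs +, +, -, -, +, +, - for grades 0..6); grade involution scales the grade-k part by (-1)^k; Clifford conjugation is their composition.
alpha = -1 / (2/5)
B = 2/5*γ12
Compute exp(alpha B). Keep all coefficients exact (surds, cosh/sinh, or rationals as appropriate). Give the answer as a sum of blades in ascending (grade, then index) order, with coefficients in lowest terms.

B^2 = (2/5)^2*(γ12)^2 = 4/25*(+1) = 4/25 (a basis 2-blade squares to minus the product of its generators' squares).
B^2 = 4/25 — B^2 > 0, so the exponential closes hyperbolically: l = 2/5, alpha*l = -1, so exp(alpha B) = cosh(-1) + (sinh(-1)/(2/5))*B = cosh(1) + (-5*sinh(1)/2)*B.
Answer: cosh(1) - sinh(1)*γ12


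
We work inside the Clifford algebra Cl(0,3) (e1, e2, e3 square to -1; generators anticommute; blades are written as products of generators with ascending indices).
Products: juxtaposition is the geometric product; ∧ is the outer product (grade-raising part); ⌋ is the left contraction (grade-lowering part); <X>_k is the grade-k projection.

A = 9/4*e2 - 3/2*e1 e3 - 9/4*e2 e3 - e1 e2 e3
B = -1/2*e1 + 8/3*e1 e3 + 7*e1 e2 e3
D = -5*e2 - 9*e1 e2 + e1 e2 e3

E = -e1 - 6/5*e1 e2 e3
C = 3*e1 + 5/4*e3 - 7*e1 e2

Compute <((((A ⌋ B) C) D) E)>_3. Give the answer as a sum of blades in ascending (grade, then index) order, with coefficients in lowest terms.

step 1: -3 + 63/4*e1 - 21/2*e2 + 63/4*e1 e3
step 2: -189/4 + 717/16*e1 + 441/4*e2 + 87/2*e3 + 105/2*e1 e2 + 315/16*e1 e3 + 777/8*e2 e3
step 3: 4095/4 - 6615/8*e1 + 2637/4*e2 - 4305/8*e3 + 2523/16*e1 e2 - 6111/8*e1 e3 + 2799/8*e2 e3 - 5445/16*e1 e2 e3
step 4: -837/2 - 6039/10*e1 + 60717/80*e2 + 9531/10*e3 + 27/2*e1 e2 - 53169/40*e1 e3 - 21321/16*e2 e3 - 12627/8*e1 e2 e3
step 5: -12627/8*e1 e2 e3
Answer: -12627/8*e1 e2 e3


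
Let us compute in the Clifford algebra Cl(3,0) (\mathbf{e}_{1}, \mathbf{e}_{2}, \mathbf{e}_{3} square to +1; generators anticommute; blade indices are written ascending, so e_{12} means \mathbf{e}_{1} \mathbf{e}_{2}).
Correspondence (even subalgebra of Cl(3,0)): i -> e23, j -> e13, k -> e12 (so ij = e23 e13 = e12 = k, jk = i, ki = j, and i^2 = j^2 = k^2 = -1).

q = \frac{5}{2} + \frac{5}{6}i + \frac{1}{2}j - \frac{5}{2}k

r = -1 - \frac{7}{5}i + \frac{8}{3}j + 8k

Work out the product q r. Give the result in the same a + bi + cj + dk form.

In blades: q = \frac{5}{2} - \frac{5}{2} e_{12} + \frac{1}{2} e_{13} + \frac{5}{6} e_{23}, r = -1 + 8 e_{12} + \frac{8}{3} e_{13} - \frac{7}{5} e_{23}.
Distribute q over r term by term (generator squares from the signature, products reordered to ascending indices): (\frac{5}{2})*r = -\frac{5}{2} + 20 e_{12} + \frac{20}{3} e_{13} - \frac{7}{2} e_{23}; (-\frac{5}{2} e_{12})*r = 20 + \frac{5}{2} e_{12} + \frac{7}{2} e_{13} + \frac{20}{3} e_{23}; (\frac{1}{2} e_{13})*r = -\frac{4}{3} + \frac{7}{10} e_{12} - \frac{1}{2} e_{13} + 4 e_{23}; (\frac{5}{6} e_{23})*r = \frac{7}{6} + \frac{20}{9} e_{12} - \frac{20}{3} e_{13} - \frac{5}{6} e_{23}.
Sum: \frac{52}{3} + \frac{1144}{45} e_{12} + 3 e_{13} + \frac{19}{3} e_{23}; translating back through the correspondence:
Answer: \frac{52}{3} + \frac{19}{3}i + 3j + \frac{1144}{45}k


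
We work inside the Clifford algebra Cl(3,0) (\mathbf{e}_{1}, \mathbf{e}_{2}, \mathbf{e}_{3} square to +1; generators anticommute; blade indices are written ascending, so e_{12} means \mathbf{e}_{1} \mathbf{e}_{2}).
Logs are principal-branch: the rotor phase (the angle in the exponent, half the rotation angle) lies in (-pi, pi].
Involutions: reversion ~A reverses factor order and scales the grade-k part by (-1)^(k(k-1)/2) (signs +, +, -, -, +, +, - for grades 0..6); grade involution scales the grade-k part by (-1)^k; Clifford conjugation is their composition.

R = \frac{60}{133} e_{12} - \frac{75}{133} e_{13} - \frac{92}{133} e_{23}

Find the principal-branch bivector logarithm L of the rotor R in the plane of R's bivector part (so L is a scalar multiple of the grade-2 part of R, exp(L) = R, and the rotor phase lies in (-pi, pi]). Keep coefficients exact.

The scalar part of R is 0, which pins the rotor phase on the principal branch; dividing the bivector part by the sine of that phase recovers the unit plane, and L is the phase times that plane.
Concretely: cos(phase) = 0 gives phase = ±\frac{\pi}{2}, and since phase/sin(phase) is even the sign is immaterial: L = (phase/sin(phase)) * <R>_2 = (\frac{\pi}{2}) * <R>_2.
Answer: \frac{30 \pi}{133} e_{12} - \frac{75 \pi}{266} e_{13} - \frac{46 \pi}{133} e_{23}


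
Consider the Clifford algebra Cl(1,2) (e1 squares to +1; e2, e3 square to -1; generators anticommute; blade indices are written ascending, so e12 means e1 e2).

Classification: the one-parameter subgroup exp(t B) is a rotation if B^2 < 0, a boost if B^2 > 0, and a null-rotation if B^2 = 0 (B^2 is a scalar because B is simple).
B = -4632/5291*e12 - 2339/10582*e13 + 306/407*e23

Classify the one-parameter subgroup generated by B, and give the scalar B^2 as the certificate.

B^2 term by term: the squares give (-4632/5291)^2*(e12)^2 + (-2339/10582)^2*(e13)^2 + (306/407)^2*(e23)^2 = 21455424/27994681*(+1) + 5470921/111978724*(+1) + 93636/165649*(-1) = 1/4 (each basis 2-blade squares to minus the product of its generators' squares); cross terms between blades sharing an index anticommute and cancel. So B^2 = 1/4.
Answer: boost, certificate B^2 = 1/4. Check the certificate: B^2 = 1/4, and that sign is decisive whatever form B takes.


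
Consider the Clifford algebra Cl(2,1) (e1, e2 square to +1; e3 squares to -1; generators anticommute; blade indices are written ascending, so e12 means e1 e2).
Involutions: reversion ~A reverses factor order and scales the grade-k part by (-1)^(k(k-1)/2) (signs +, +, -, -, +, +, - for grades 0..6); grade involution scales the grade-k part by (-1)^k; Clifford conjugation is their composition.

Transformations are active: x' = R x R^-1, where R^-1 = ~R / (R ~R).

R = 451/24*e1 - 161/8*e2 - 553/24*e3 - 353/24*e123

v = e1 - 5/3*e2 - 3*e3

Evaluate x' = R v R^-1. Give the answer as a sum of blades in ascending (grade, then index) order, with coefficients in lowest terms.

~R = 451/24*e1 - 161/8*e2 - 553/24*e3 + 353/24*e123, and R ~R = 98/9, so R^-1 = ~R / (98/9).
R v = -403/24 - 3983/72*e12 - 4165/72*e13 + 523/72*e23
Answer: -118/3*e1 + 18481/84*e2 + 18775/84*e3
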